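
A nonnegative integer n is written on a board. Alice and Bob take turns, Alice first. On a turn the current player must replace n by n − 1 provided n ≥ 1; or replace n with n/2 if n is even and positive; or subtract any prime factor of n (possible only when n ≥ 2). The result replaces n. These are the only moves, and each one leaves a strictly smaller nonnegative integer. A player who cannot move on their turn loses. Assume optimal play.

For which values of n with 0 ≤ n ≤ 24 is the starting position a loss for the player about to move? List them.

0, 4, 9, 14, 20, 24

Work bottom-up. With no move the player to move loses. Otherwise the position is W if at least one move leads to an L position for the opponent, and L if every move leads to a W.
n=0: no move → L
n=1: reaches L-position 0 → W
n=2: reaches L-position 0 → W
n=3: reaches L-position 0 → W
n=4: only reaches 2(W), 3(W), all W → L
n=5: reaches L-position 0 → W
n=6: reaches L-position 4 → W
n=7: reaches L-position 0 → W
n=8: reaches L-position 4 → W
n=9: only reaches 6(W), 8(W), all W → L
n=10: reaches L-position 9 → W
n=11: reaches L-position 0 → W
n=12: reaches L-position 9 → W
n=13: reaches L-position 0 → W
n=14: only reaches 7(W), 12(W), 13(W), all W → L
n=15: reaches L-position 14 → W
n=16: reaches L-position 14 → W
n=17: reaches L-position 0 → W
n=18: reaches L-position 9 → W
n=19: reaches L-position 0 → W
n=20: only reaches 10(W), 15(W), 18(W), 19(W), all W → L
n=21: reaches L-position 14 → W
n=22: reaches L-position 20 → W
n=23: reaches L-position 0 → W
n=24: only reaches 12(W), 21(W), 22(W), 23(W), all W → L
The losing starting values of n are exactly the entries labelled L in this table (6 of them).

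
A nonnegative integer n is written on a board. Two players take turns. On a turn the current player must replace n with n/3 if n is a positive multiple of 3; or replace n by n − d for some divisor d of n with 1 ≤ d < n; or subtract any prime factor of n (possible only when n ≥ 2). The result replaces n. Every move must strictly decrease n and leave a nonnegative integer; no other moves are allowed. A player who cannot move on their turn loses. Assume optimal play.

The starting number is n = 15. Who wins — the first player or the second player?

Work bottom-up. With no move the player to move loses. Otherwise the position is W if at least one move leads to an L position for the opponent, and L if every move leads to a W.
n=0: no move → L
n=1: no move → L
n=2: reaches L-position 0 → W
n=3: reaches L-position 0 → W
n=4: only reaches 2(W), 3(W), all W → L
n=5: reaches L-position 0 → W
n=6: reaches L-position 4 → W
n=7: reaches L-position 0 → W
n=8: reaches L-position 4 → W
n=9: only reaches 3(W), 6(W), 8(W), all W → L
n=10: reaches L-position 9 → W
n=11: reaches L-position 0 → W
n=12: reaches L-position 4 → W
n=13: reaches L-position 0 → W
n=14: only reaches 7(W), 12(W), 13(W), all W → L
n=15: reaches L-position 14 → W
From 15 the player to move can move to 14, reaching an L position.

The first player wins.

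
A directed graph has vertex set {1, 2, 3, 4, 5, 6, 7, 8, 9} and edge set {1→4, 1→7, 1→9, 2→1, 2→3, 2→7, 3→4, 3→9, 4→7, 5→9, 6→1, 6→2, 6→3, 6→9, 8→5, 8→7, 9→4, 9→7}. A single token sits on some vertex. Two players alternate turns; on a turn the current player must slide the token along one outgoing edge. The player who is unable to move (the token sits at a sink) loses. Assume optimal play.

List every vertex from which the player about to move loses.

3, 5, 7

Classify positions by backward induction: terminal positions (no move available) are L. From any other position, the mover wins iff some move reaches an L.
Every edge goes from a vertex to one that appears earlier in the order 7, 4, 9, 1, 5, 8, 3, 2, 6, so processing vertices in that order labels each vertex after all of its successors.
7: no outgoing edge → L
4: W (go to 7, an L position)
9: W (go to 7, an L position)
1: W (go to 7, an L position)
5: L (sole option 9(W) is W)
8: W (go to 5, an L position)
3: L (options 9(W), 4(W) are all W)
2: W (go to 3, an L position)
6: W (go to 3, an L position)
The losing starting vertices are exactly the entries labelled L in this table (3 of them).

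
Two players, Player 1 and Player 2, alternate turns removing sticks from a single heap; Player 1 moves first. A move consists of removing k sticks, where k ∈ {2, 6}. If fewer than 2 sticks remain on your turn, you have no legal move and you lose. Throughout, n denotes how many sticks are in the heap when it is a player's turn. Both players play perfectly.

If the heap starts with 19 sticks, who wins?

Build the W/L table. Terminal = L. A non-terminal position is W if it has a move to some L; otherwise it is L.
n=0: no move → L
n=1: no move → L
n=2: W (go to 0, an L position)
n=3: W (go to 1, an L position)
n=4: L (sole option 2(W) is W)
n=5: L (sole option 3(W) is W)
n=6: W (go to 4, an L position)
n=7: W (go to 5, an L position)
n=8: L (options 6(W), 2(W) are all W)
n=9: L (options 7(W), 3(W) are all W)
n=10: W (go to 8, an L position)
n=11: W (go to 9, an L position)
n=12: L (options 10(W), 6(W) are all W)
n=13: L (options 11(W), 7(W) are all W)
n=14: W (go to 12, an L position)
n=15: W (go to 13, an L position)
n=16: L (options 14(W), 10(W) are all W)
n=17: L (options 15(W), 11(W) are all W)
n=18: W (go to 16, an L position)
n=19: W (go to 17, an L position)
From 19 Player 1 can remove 2, leaving 17, reaching an L position.

Player 1 wins.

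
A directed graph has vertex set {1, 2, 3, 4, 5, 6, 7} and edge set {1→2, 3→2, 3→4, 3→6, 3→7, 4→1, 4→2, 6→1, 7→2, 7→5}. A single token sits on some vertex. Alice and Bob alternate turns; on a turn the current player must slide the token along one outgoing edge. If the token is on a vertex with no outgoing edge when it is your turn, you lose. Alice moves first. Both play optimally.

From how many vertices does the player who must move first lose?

3

Use the standard recursion: the mover loses at a terminal position; elsewhere, the mover wins exactly when some move hands the opponent an L position.
Every edge goes from a vertex to one that appears earlier in the order 2, 5, 7, 1, 6, 4, 3, so processing vertices in that order labels each vertex after all of its successors.
2: no outgoing edge → L
5: no outgoing edge → L
7: W (go to 5, an L position)
1: W (go to 2, an L position)
6: L (sole option 1(W) is W)
4: W (go to 2, an L position)
3: W (go to 6, an L position)
The L vertices are 2, 5, 6; that is 3 in all.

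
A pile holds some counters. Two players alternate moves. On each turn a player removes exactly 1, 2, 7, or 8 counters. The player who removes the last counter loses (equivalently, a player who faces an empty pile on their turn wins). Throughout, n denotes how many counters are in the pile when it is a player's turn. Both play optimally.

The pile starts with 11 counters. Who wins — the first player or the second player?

Compute win/loss labels from the base case upward. A position with no move is W. Any other position is W if it can reach an L in one move, else L.
n=0: no move; the opponent has just taken the last counter and therefore loses → W
n=1: L (sole option 0(W) is W)
n=2: W (go to 1, an L position)
n=3: W (go to 1, an L position)
n=4: L (options 3(W), 2(W) are all W)
n=5: W (go to 4, an L position)
n=6: W (go to 4, an L position)
n=7: L (options 6(W), 5(W), 0(W) are all W)
n=8: W (go to 7, an L position)
n=9: W (go to 7, an L position)
n=10: L (options 9(W), 8(W), 3(W), 2(W) are all W)
n=11: W (go to 10, an L position)
The starting position 11 is W: the player to move should remove 1, leaving 10, handing over an L position.

The first player wins.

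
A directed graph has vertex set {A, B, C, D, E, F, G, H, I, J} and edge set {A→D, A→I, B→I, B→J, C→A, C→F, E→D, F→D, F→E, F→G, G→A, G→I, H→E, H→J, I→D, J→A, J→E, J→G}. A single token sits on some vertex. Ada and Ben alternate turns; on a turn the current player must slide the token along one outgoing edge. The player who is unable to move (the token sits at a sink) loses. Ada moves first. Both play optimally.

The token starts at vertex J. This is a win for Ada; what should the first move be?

Positions with no move are L. A position that does have a move is losing for the player to move precisely when every available move leads to a winning position for the opponent. Fill in the labels:
Every edge goes from a vertex to one that appears earlier in the order D, I, A, E, G, F, J, H, B, C, so processing vertices in that order labels each vertex after all of its successors.
D: no outgoing edge → L
I: →D(L), so W
A: →D(L), so W
E: →D(L), so W
G: →A(W), I(W) — all W, so L
F: →G(L), so W
J: →G(L), so W
H: →J(W), E(W) — all W, so L
B: →J(W), I(W) — all W, so L
C: →F(W), A(W) — all W, so L
From J, the L positions reachable in one move are: G.

Move to G.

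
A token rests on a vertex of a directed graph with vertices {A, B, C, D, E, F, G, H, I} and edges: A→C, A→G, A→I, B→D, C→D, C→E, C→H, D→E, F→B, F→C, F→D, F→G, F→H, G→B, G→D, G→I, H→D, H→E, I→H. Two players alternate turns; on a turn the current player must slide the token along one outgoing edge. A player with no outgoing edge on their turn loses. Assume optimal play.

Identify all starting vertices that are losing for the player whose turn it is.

Compute win/loss labels from the base case upward. A position with no move is L. Any other position is W if it can reach an L in one move, else L.
Every edge goes from a vertex to one that appears earlier in the order E, D, H, C, I, B, G, A, F, so processing vertices in that order labels each vertex after all of its successors.
E: no outgoing edge → L
D: W (go to E, an L position)
H: W (go to E, an L position)
C: W (go to E, an L position)
I: L (sole option H(W) is W)
B: L (sole option D(W) is W)
G: W (go to B, an L position)
A: W (go to I, an L position)
F: W (go to B, an L position)
Reading off the rows marked L gives the requested list; there are 3 such vertices.

B, E, I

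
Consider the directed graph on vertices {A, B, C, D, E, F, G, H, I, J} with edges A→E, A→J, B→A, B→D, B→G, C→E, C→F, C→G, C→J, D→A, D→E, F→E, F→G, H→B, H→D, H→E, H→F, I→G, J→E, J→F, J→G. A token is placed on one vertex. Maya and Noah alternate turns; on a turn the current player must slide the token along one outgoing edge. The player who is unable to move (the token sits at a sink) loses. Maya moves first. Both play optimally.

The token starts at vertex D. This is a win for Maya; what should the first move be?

Positions with no move are L. A position that does have a move is losing for the player to move precisely when every available move leads to a winning position for the opponent. Fill in the labels:
Every edge goes from a vertex to one that appears earlier in the order G, E, F, J, I, A, D, C, B, H, so processing vertices in that order labels each vertex after all of its successors.
G: no outgoing edge → L
E: no outgoing edge → L
F: can move to E, which is L ⇒ W
J: can move to E, which is L ⇒ W
I: can move to G, which is L ⇒ W
A: can move to E, which is L ⇒ W
D: can move to E, which is L ⇒ W
C: can move to E, which is L ⇒ W
B: can move to G, which is L ⇒ W
H: can move to E, which is L ⇒ W
From D, the L positions reachable in one move are: E.

Move to E.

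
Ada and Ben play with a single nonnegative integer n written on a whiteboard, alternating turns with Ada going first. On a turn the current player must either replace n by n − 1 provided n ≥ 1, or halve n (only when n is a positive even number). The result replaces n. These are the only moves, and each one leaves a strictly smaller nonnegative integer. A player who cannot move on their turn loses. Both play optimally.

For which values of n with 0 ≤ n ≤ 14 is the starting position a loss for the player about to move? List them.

Label each position W (a win for the player to move) or L (a loss). A position with no legal move is L; any other position is W exactly when some move reaches an L, and L when every move reaches a W.
n=0: no move → L
n=1: can move to 0, which is L ⇒ W
n=2: the only move is to 1(W), a W ⇒ L
n=3: can move to 2, which is L ⇒ W
n=4: can move to 2, which is L ⇒ W
n=5: the only move is to 4(W), a W ⇒ L
n=6: can move to 5, which is L ⇒ W
n=7: the only move is to 6(W), a W ⇒ L
n=8: can move to 7, which is L ⇒ W
n=9: the only move is to 8(W), a W ⇒ L
n=10: can move to 5, which is L ⇒ W
n=11: the only move is to 10(W), a W ⇒ L
n=12: can move to 11, which is L ⇒ W
n=13: the only move is to 12(W), a W ⇒ L
n=14: can move to 7, which is L ⇒ W
Reading off the rows marked L gives the requested list; there are 7 such values of n.

0, 2, 5, 7, 9, 11, 13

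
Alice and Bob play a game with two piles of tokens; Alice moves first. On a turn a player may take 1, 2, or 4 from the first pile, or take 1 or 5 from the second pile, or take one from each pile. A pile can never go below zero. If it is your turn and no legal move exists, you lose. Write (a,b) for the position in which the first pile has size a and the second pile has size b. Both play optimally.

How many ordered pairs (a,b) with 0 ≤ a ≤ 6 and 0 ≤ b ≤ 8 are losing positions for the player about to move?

15

Compute win/loss labels from the base case upward. A position with no move is L. Any other position is W if it can reach an L in one move, else L.
Every move lowers a or b (never raises either), so fill the grid row by row in increasing a, and left to right within a row: each cell's successors are then already labelled.
      b=0  b=1  b=2  b=3  b=4  b=5  b=6  b=7  b=8
a=0:    L    W    L    W    L    W    L    W    L
a=1:    W    W    W    W    W    W    W    W    W
a=2:    W    L    W    L    W    L    W    L    W
a=3:    L    W    W    W    W    W    W    W    W
a=4:    W    W    W    W    W    W    W    W    W
a=5:    W    L    W    L    W    L    W    L    W
a=6:    L    W    W    W    W    W    W    W    W
Cells with no legal move (terminal, hence L): (0,0).
The remaining L cells, each justified by listing all of its moves:
(0,2): only reaches (0,1)(W), which is W → L
(0,4): only reaches (0,3)(W), which is W → L
(0,6): only reaches (0,5)(W), (0,1)(W), all W → L
(0,8): only reaches (0,7)(W), (0,3)(W), all W → L
(2,1): only reaches (1,1)(W), (0,1)(W), (2,0)(W), (1,0)(W), all W → L
(2,3): only reaches (1,3)(W), (0,3)(W), (2,2)(W), (1,2)(W), all W → L
(2,5): only reaches (1,5)(W), (0,5)(W), (2,4)(W), (2,0)(W), (1,4)(W), all W → L
(2,7): only reaches (1,7)(W), (0,7)(W), (2,6)(W), (2,2)(W), (1,6)(W), all W → L
(3,0): only reaches (2,0)(W), (1,0)(W), all W → L
(5,1): only reaches (4,1)(W), (3,1)(W), (1,1)(W), (5,0)(W), (4,0)(W), all W → L
(5,3): only reaches (4,3)(W), (3,3)(W), (1,3)(W), (5,2)(W), (4,2)(W), all W → L
(5,5): only reaches (4,5)(W), (3,5)(W), (1,5)(W), (5,4)(W), (5,0)(W), (4,4)(W), all W → L
(5,7): only reaches (4,7)(W), (3,7)(W), (1,7)(W), (5,6)(W), (5,2)(W), (4,6)(W), all W → L
(6,0): only reaches (5,0)(W), (4,0)(W), (2,0)(W), all W → L
Every other cell has at least one move into one of the L cells above, so it is W.
L cells per row: a=0: 5, a=1: 0, a=2: 4, a=3: 1, a=4: 0, a=5: 4, a=6: 1; total 15.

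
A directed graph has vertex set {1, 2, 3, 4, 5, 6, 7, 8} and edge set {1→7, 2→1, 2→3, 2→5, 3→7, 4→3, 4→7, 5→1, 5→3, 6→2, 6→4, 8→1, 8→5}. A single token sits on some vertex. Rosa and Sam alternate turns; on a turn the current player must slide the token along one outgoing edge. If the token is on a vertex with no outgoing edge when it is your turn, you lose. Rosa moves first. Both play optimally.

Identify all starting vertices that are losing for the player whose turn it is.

Build the W/L table. Terminal = L. A non-terminal position is W if it has a move to some L; otherwise it is L.
Every edge goes from a vertex to one that appears earlier in the order 7, 3, 1, 5, 8, 2, 4, 6, so processing vertices in that order labels each vertex after all of its successors.
7: no outgoing edge → L
3: →7(L), so W
1: →7(L), so W
5: →1(W), 3(W) — all W, so L
8: →5(L), so W
2: →5(L), so W
4: →7(L), so W
6: →4(W), 2(W) — all W, so L
The losing starting vertices are exactly the entries labelled L in this table (3 of them).

5, 6, 7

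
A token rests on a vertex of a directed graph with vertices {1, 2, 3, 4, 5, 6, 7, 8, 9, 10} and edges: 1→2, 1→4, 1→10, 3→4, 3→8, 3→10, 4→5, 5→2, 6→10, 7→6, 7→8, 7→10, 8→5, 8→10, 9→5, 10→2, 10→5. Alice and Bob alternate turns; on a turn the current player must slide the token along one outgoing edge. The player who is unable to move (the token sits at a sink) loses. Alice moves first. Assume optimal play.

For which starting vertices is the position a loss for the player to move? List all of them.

Classify positions by backward induction: terminal positions (no move available) are L. From any other position, the mover wins iff some move reaches an L.
Every edge goes from a vertex to one that appears earlier in the order 2, 5, 10, 6, 4, 8, 7, 3, 1, 9, so processing vertices in that order labels each vertex after all of its successors.
2: no outgoing edge → L
5: reaches L-position 2 → W
10: reaches L-position 2 → W
6: only reaches 10(W), which is W → L
4: only reaches 5(W), which is W → L
8: only reaches 10(W), 5(W), all W → L
7: reaches L-position 8 → W
3: reaches L-position 8 → W
1: reaches L-position 4 → W
9: only reaches 5(W), which is W → L
Reading off the rows marked L gives the requested list; there are 5 such vertices.

2, 4, 6, 8, 9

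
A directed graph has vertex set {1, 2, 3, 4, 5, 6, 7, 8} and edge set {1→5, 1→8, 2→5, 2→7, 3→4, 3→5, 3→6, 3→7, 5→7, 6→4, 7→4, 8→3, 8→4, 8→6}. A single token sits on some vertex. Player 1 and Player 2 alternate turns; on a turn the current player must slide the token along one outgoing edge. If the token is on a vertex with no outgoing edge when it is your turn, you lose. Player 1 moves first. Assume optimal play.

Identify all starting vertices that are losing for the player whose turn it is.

4, 5

Work bottom-up. With no move the player to move loses. Otherwise the position is W if at least one move leads to an L position for the opponent, and L if every move leads to a W.
Every edge goes from a vertex to one that appears earlier in the order 4, 7, 6, 5, 3, 8, 2, 1, so processing vertices in that order labels each vertex after all of its successors.
4: no outgoing edge → L
7: W (go to 4, an L position)
6: W (go to 4, an L position)
5: L (sole option 7(W) is W)
3: W (go to 5, an L position)
8: W (go to 4, an L position)
2: W (go to 5, an L position)
1: W (go to 5, an L position)
Reading off the rows marked L gives the requested list; there are 2 such vertices.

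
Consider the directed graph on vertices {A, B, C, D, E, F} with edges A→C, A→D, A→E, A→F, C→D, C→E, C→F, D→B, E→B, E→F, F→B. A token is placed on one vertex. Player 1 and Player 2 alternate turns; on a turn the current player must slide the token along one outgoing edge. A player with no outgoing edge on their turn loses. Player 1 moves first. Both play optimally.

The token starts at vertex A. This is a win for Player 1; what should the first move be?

Move to C.

Positions with no move are L. A position that does have a move is losing for the player to move precisely when every available move leads to a winning position for the opponent. Fill in the labels:
Every edge goes from a vertex to one that appears earlier in the order B, D, F, E, C, A, so processing vertices in that order labels each vertex after all of its successors.
B: no outgoing edge → L
D: reaches L-position B → W
F: reaches L-position B → W
E: reaches L-position B → W
C: only reaches E(W), F(W), D(W), all W → L
A: reaches L-position C → W
From A, the L positions reachable in one move are: C.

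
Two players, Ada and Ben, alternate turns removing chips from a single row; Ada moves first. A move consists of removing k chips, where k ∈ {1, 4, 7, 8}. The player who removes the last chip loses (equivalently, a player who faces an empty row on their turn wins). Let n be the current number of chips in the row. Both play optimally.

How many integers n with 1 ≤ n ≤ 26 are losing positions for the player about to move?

7

Use the standard recursion: the mover wins at a terminal position; elsewhere, the mover wins exactly when some move hands the opponent an L position.
n=0: no move; the opponent has just taken the last chip and therefore loses → W
n=1: →0(W) only, which is W, so L
n=2: →1(L), so W
n=3: →2(W) only, which is W, so L
n=4: →3(L), so W
n=5: →1(L), so W
n=6: →5(W), 2(W) — all W, so L
n=7: →6(L), so W
n=8: →1(L), so W
n=9: →1(L), so W
n=10: →6(L), so W
n=11: →3(L), so W
n=12: →11(W), 8(W), 5(W), 4(W) — all W, so L
n=13: →12(L), so W
n=14: →6(L), so W
n=15: →14(W), 11(W), 8(W), 7(W) — all W, so L
n=16: →15(L), so W
n=17: →16(W), 13(W), 10(W), 9(W) — all W, so L
n=18: →17(L), so W
n=19: →15(L), so W
n=20: →12(L), so W
n=21: →17(L), so W
n=22: →15(L), so W
n=23: →15(L), so W
n=24: →17(L), so W
n=25: →17(L), so W
n=26: →25(W), 22(W), 19(W), 18(W) — all W, so L
L entries with 1 ≤ n ≤ 26 (the range starts at n=1): n = 1, 3, 6, 12, 15, 17, 26; that makes 7.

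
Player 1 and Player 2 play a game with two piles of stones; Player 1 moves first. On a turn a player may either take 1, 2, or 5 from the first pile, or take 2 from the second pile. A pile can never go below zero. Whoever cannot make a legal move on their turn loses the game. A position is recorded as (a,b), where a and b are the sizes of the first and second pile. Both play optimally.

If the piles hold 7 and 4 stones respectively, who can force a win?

Player 1 wins.

Compute win/loss labels from the base case upward. A position with no move is L. Any other position is W if it can reach an L in one move, else L.
No move ever increases a pile, so every position that can arise here has a ≤ 7 and b ≤ 4; it is enough to label the cells with 0 ≤ a ≤ 7 and 0 ≤ b ≤ 4.
Every move lowers a or b (never raises either), so fill the grid row by row in increasing a, and left to right within a row: each cell's successors are then already labelled.
      b=0  b=1  b=2  b=3  b=4
a=0:    L    L    W    W    L
a=1:    W    W    L    L    W
a=2:    W    W    W    W    W
a=3:    L    L    W    W    L
a=4:    W    W    L    L    W
a=5:    W    W    W    W    W
a=6:    L    L    W    W    L
a=7:    W    W    L    L    W
Cells with no legal move (terminal, hence L): (0,0), (0,1).
The remaining L cells, each justified by listing all of its moves:
(0,4): L (sole option (0,2)(W) is W)
(1,2): L (options (0,2)(W), (1,0)(W) are all W)
(1,3): L (options (0,3)(W), (1,1)(W) are all W)
(3,0): L (options (2,0)(W), (1,0)(W) are all W)
(3,1): L (options (2,1)(W), (1,1)(W) are all W)
(3,4): L (options (2,4)(W), (1,4)(W), (3,2)(W) are all W)
(4,2): L (options (3,2)(W), (2,2)(W), (4,0)(W) are all W)
(4,3): L (options (3,3)(W), (2,3)(W), (4,1)(W) are all W)
(6,0): L (options (5,0)(W), (4,0)(W), (1,0)(W) are all W)
(6,1): L (options (5,1)(W), (4,1)(W), (1,1)(W) are all W)
(6,4): L (options (5,4)(W), (4,4)(W), (1,4)(W), (6,2)(W) are all W)
(7,2): L (options (6,2)(W), (5,2)(W), (2,2)(W), (7,0)(W) are all W)
(7,3): L (options (6,3)(W), (5,3)(W), (2,3)(W), (7,1)(W) are all W)
Every other cell has at least one move into one of the L cells above, so it is W.
The starting position (7,4) is W: Player 1 should move to (6,4), handing over an L position.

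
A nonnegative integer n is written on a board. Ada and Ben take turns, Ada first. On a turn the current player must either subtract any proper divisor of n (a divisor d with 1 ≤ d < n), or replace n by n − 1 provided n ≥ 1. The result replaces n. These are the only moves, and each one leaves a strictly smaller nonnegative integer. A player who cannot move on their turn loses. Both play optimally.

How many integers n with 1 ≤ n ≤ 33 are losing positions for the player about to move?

16

Build the W/L table. Terminal = L. A non-terminal position is W if it has a move to some L; otherwise it is L.
n=0: no move → L
n=1: can move to 0, which is L ⇒ W
n=2: the only move is to 1(W), a W ⇒ L
n=3: can move to 2, which is L ⇒ W
n=4: can move to 2, which is L ⇒ W
n=5: the only move is to 4(W), a W ⇒ L
n=6: can move to 5, which is L ⇒ W
n=7: the only move is to 6(W), a W ⇒ L
n=8: can move to 7, which is L ⇒ W
n=9: moves to 6(W), 8(W); every one is W ⇒ L
n=10: can move to 5, which is L ⇒ W
n=11: the only move is to 10(W), a W ⇒ L
n=12: can move to 9, which is L ⇒ W
n=13: the only move is to 12(W), a W ⇒ L
n=14: can move to 7, which is L ⇒ W
n=15: moves to 10(W), 12(W), 14(W); every one is W ⇒ L
n=16: can move to 15, which is L ⇒ W
n=17: the only move is to 16(W), a W ⇒ L
n=18: can move to 9, which is L ⇒ W
n=19: the only move is to 18(W), a W ⇒ L
n=20: can move to 15, which is L ⇒ W
n=21: moves to 14(W), 18(W), 20(W); every one is W ⇒ L
n=22: can move to 11, which is L ⇒ W
n=23: the only move is to 22(W), a W ⇒ L
n=24: can move to 21, which is L ⇒ W
n=25: moves to 20(W), 24(W); every one is W ⇒ L
n=26: can move to 13, which is L ⇒ W
n=27: moves to 18(W), 24(W), 26(W); every one is W ⇒ L
n=28: can move to 21, which is L ⇒ W
n=29: the only move is to 28(W), a W ⇒ L
n=30: can move to 15, which is L ⇒ W
n=31: the only move is to 30(W), a W ⇒ L
n=32: can move to 31, which is L ⇒ W
n=33: moves to 22(W), 30(W), 32(W); every one is W ⇒ L
L entries with 1 ≤ n ≤ 33 (n=0 is outside the asked range and is not counted): n = 2, 5, 7, 9, 11, 13, 15, 17, 19, 21, 23, 25, 27, 29, 31, 33; that makes 16.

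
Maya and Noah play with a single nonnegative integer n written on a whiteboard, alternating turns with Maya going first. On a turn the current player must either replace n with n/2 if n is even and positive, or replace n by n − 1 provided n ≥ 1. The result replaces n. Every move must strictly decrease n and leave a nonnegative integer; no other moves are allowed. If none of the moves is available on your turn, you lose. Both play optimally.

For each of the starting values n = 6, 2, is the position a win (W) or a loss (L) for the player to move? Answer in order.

Classify positions by backward induction: terminal positions (no move available) are L. From any other position, the mover wins iff some move reaches an L.
n=0: no move → L
n=1: reaches L-position 0 → W
n=2: only reaches 1(W), which is W → L
n=3: reaches L-position 2 → W
n=4: reaches L-position 2 → W
n=5: only reaches 4(W), which is W → L
n=6: reaches L-position 5 → W

6: W, 2: L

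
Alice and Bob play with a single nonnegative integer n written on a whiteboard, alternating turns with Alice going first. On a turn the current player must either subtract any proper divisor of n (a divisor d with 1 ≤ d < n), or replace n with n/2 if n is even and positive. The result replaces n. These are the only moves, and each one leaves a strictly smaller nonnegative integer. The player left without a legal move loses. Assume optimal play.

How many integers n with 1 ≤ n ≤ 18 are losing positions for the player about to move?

9

Use the standard recursion: the mover loses at a terminal position; elsewhere, the mover wins exactly when some move hands the opponent an L position.
n=0: no move → L
n=1: no move → L
n=2: W (go to 1, an L position)
n=3: L (sole option 2(W) is W)
n=4: W (go to 3, an L position)
n=5: L (sole option 4(W) is W)
n=6: W (go to 3, an L position)
n=7: L (sole option 6(W) is W)
n=8: W (go to 7, an L position)
n=9: L (options 6(W), 8(W) are all W)
n=10: W (go to 5, an L position)
n=11: L (sole option 10(W) is W)
n=12: W (go to 9, an L position)
n=13: L (sole option 12(W) is W)
n=14: W (go to 7, an L position)
n=15: L (options 10(W), 12(W), 14(W) are all W)
n=16: W (go to 15, an L position)
n=17: L (sole option 16(W) is W)
n=18: W (go to 9, an L position)
L entries with 1 ≤ n ≤ 18 (n=0 is outside the asked range and is not counted): n = 1, 3, 5, 7, 9, 11, 13, 15, 17; that makes 9.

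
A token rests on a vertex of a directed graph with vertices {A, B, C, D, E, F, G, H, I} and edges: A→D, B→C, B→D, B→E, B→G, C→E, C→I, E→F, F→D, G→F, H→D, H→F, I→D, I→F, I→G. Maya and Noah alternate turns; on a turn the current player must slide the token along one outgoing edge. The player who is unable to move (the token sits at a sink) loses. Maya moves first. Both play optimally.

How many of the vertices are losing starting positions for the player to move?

3

Classify positions by backward induction: terminal positions (no move available) are L. From any other position, the mover wins iff some move reaches an L.
Every edge goes from a vertex to one that appears earlier in the order D, F, H, G, I, E, C, A, B, so processing vertices in that order labels each vertex after all of its successors.
D: no outgoing edge → L
F: can move to D, which is L ⇒ W
H: can move to D, which is L ⇒ W
G: the only move is to F(W), a W ⇒ L
I: can move to G, which is L ⇒ W
E: the only move is to F(W), a W ⇒ L
C: can move to E, which is L ⇒ W
A: can move to D, which is L ⇒ W
B: can move to E, which is L ⇒ W
The L vertices are D, E, G; that is 3 in all.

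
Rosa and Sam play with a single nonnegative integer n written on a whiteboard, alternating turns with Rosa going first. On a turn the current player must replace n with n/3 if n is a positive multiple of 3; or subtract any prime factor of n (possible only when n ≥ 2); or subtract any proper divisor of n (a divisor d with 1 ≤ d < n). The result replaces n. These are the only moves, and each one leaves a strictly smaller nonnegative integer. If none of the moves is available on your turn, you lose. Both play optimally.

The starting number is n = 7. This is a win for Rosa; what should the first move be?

Use the standard recursion: the mover loses at a terminal position; elsewhere, the mover wins exactly when some move hands the opponent an L position.
n=0: no move → L
n=1: no move → L
n=2: →0(L), so W
n=3: →0(L), so W
n=4: →2(W), 3(W) — all W, so L
n=5: →0(L), so W
n=6: →4(L), so W
n=7: →0(L), so W
From 7, the L positions reachable in one move are: 0.

Move to 0.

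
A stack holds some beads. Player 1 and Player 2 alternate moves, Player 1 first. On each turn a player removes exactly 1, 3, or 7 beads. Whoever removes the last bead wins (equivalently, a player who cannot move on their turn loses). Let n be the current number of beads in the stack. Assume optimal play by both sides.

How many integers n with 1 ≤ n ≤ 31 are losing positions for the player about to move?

15

Build the W/L table. Terminal = L. A non-terminal position is W if it has a move to some L; otherwise it is L.
n=0: no move → L
n=1: reaches L-position 0 → W
n=2: only reaches 1(W), which is W → L
n=3: reaches L-position 2 → W
n=4: only reaches 3(W), 1(W), all W → L
n=5: reaches L-position 4 → W
n=6: only reaches 5(W), 3(W), all W → L
n=7: reaches L-position 6 → W
n=8: only reaches 7(W), 5(W), 1(W), all W → L
n=9: reaches L-position 8 → W
n=10: only reaches 9(W), 7(W), 3(W), all W → L
n=11: reaches L-position 10 → W
n=12: only reaches 11(W), 9(W), 5(W), all W → L
n=13: reaches L-position 12 → W
n=14: only reaches 13(W), 11(W), 7(W), all W → L
n=15: reaches L-position 14 → W
n=16: only reaches 15(W), 13(W), 9(W), all W → L
n=17: reaches L-position 16 → W
n=18: only reaches 17(W), 15(W), 11(W), all W → L
n=19: reaches L-position 18 → W
n=20: only reaches 19(W), 17(W), 13(W), all W → L
n=21: reaches L-position 20 → W
n=22: only reaches 21(W), 19(W), 15(W), all W → L
n=23: reaches L-position 22 → W
n=24: only reaches 23(W), 21(W), 17(W), all W → L
n=25: reaches L-position 24 → W
n=26: only reaches 25(W), 23(W), 19(W), all W → L
n=27: reaches L-position 26 → W
n=28: only reaches 27(W), 25(W), 21(W), all W → L
n=29: reaches L-position 28 → W
n=30: only reaches 29(W), 27(W), 23(W), all W → L
n=31: reaches L-position 30 → W
L entries with 1 ≤ n ≤ 31 (n=0 is outside the asked range and is not counted): n = 2, 4, 6, 8, 10, 12, 14, 16, 18, 20, 22, 24, 26, 28, 30; that makes 15.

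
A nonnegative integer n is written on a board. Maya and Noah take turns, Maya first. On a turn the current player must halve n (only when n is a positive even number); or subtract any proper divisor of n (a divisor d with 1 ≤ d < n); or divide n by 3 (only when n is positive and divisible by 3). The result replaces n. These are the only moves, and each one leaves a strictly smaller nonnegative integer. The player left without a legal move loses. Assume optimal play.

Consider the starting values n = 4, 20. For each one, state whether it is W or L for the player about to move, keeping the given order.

4: L, 20: W

Positions with no move are L. A position that does have a move is losing for the player to move precisely when every available move leads to a winning position for the opponent. Fill in the labels:
n=0: no move → L
n=1: no move → L
n=2: W (go to 1, an L position)
n=3: W (go to 1, an L position)
n=4: L (options 2(W), 3(W) are all W)
n=5: W (go to 4, an L position)
n=6: W (go to 4, an L position)
n=7: L (sole option 6(W) is W)
n=8: W (go to 4, an L position)
n=9: L (options 3(W), 6(W), 8(W) are all W)
n=10: W (go to 9, an L position)
n=11: L (sole option 10(W) is W)
n=12: W (go to 4, an L position)
n=13: L (sole option 12(W) is W)
n=14: W (go to 7, an L position)
n=15: L (options 5(W), 10(W), 12(W), 14(W) are all W)
n=16: W (go to 15, an L position)
n=17: L (sole option 16(W) is W)
n=18: W (go to 9, an L position)
n=19: L (sole option 18(W) is W)
n=20: W (go to 15, an L position)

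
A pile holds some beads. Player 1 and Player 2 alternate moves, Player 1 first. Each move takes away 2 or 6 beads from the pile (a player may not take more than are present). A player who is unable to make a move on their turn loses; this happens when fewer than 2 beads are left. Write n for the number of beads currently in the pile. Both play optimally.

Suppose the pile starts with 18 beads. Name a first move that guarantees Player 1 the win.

Remove 2, leaving 16.

Build the W/L table. Terminal = L. A non-terminal position is W if it has a move to some L; otherwise it is L.
n=0: no move → L
n=1: no move → L
n=2: W (go to 0, an L position)
n=3: W (go to 1, an L position)
n=4: L (sole option 2(W) is W)
n=5: L (sole option 3(W) is W)
n=6: W (go to 4, an L position)
n=7: W (go to 5, an L position)
n=8: L (options 6(W), 2(W) are all W)
n=9: L (options 7(W), 3(W) are all W)
n=10: W (go to 8, an L position)
n=11: W (go to 9, an L position)
n=12: L (options 10(W), 6(W) are all W)
n=13: L (options 11(W), 7(W) are all W)
n=14: W (go to 12, an L position)
n=15: W (go to 13, an L position)
n=16: L (options 14(W), 10(W) are all W)
n=17: L (options 15(W), 11(W) are all W)
n=18: W (go to 16, an L position)
From 18, the L positions reachable in one move are: 16, 12. Any move reaching one of these is winning.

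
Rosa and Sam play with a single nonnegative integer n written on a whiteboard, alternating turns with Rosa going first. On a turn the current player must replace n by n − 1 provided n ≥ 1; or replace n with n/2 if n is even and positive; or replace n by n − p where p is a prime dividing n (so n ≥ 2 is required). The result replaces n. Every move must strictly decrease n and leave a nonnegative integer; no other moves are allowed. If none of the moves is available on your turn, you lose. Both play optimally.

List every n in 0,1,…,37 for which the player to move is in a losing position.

Work bottom-up. With no move the player to move loses. Otherwise the position is W if at least one move leads to an L position for the opponent, and L if every move leads to a W.
n=0: no move → L
n=1: reaches L-position 0 → W
n=2: reaches L-position 0 → W
n=3: reaches L-position 0 → W
n=4: only reaches 2(W), 3(W), all W → L
n=5: reaches L-position 0 → W
n=6: reaches L-position 4 → W
n=7: reaches L-position 0 → W
n=8: reaches L-position 4 → W
n=9: only reaches 6(W), 8(W), all W → L
n=10: reaches L-position 9 → W
n=11: reaches L-position 0 → W
n=12: reaches L-position 9 → W
n=13: reaches L-position 0 → W
n=14: only reaches 7(W), 12(W), 13(W), all W → L
n=15: reaches L-position 14 → W
n=16: reaches L-position 14 → W
n=17: reaches L-position 0 → W
n=18: reaches L-position 9 → W
n=19: reaches L-position 0 → W
n=20: only reaches 10(W), 15(W), 18(W), 19(W), all W → L
n=21: reaches L-position 14 → W
n=22: reaches L-position 20 → W
n=23: reaches L-position 0 → W
n=24: only reaches 12(W), 21(W), 22(W), 23(W), all W → L
n=25: reaches L-position 20 → W
n=26: reaches L-position 24 → W
n=27: reaches L-position 24 → W
n=28: reaches L-position 14 → W
n=29: reaches L-position 0 → W
n=30: only reaches 15(W), 25(W), 27(W), 28(W), 29(W), all W → L
n=31: reaches L-position 0 → W
n=32: reaches L-position 30 → W
n=33: reaches L-position 30 → W
n=34: only reaches 17(W), 32(W), 33(W), all W → L
n=35: reaches L-position 30 → W
n=36: reaches L-position 34 → W
n=37: reaches L-position 0 → W
The losing starting values of n are exactly the entries labelled L in this table (8 of them).

0, 4, 9, 14, 20, 24, 30, 34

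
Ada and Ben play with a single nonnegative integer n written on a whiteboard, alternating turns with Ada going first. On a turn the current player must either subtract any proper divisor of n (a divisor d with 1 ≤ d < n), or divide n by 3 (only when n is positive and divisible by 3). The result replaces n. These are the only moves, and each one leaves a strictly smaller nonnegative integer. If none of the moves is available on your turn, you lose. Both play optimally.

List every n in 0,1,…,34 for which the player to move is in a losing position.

Label each position W (a win for the player to move) or L (a loss). A position with no legal move is L; any other position is W exactly when some move reaches an L, and L when every move reaches a W.
n=0: no move → L
n=1: no move → L
n=2: W (go to 1, an L position)
n=3: W (go to 1, an L position)
n=4: L (options 2(W), 3(W) are all W)
n=5: W (go to 4, an L position)
n=6: W (go to 4, an L position)
n=7: L (sole option 6(W) is W)
n=8: W (go to 4, an L position)
n=9: L (options 3(W), 6(W), 8(W) are all W)
n=10: W (go to 9, an L position)
n=11: L (sole option 10(W) is W)
n=12: W (go to 4, an L position)
n=13: L (sole option 12(W) is W)
n=14: W (go to 7, an L position)
n=15: L (options 5(W), 10(W), 12(W), 14(W) are all W)
n=16: W (go to 15, an L position)
n=17: L (sole option 16(W) is W)
n=18: W (go to 9, an L position)
n=19: L (sole option 18(W) is W)
n=20: W (go to 15, an L position)
n=21: W (go to 7, an L position)
n=22: W (go to 11, an L position)
n=23: L (sole option 22(W) is W)
n=24: W (go to 23, an L position)
n=25: L (options 20(W), 24(W) are all W)
n=26: W (go to 13, an L position)
n=27: W (go to 9, an L position)
n=28: L (options 14(W), 21(W), 24(W), 26(W), 27(W) are all W)
n=29: W (go to 28, an L position)
n=30: W (go to 15, an L position)
n=31: L (sole option 30(W) is W)
n=32: W (go to 28, an L position)
n=33: W (go to 11, an L position)
n=34: W (go to 17, an L position)
The losing starting values of n are exactly the entries labelled L in this table (14 of them).

0, 1, 4, 7, 9, 11, 13, 15, 17, 19, 23, 25, 28, 31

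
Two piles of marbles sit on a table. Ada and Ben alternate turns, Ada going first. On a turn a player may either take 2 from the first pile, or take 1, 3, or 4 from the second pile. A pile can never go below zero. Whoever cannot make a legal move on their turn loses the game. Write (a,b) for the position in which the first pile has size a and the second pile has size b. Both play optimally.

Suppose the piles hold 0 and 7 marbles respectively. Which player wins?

Ben wins.

Label each position W (a win for the player to move) or L (a loss). A position with no legal move is L; any other position is W exactly when some move reaches an L, and L when every move reaches a W.
No move ever increases a pile, so every position that can arise here has a ≤ 0 and b ≤ 7; it is enough to label the cells with 0 ≤ a ≤ 0 and 0 ≤ b ≤ 7.
Every move lowers a or b (never raises either), so fill the grid row by row in increasing a, and left to right within a row: each cell's successors are then already labelled.
      b=0  b=1  b=2  b=3  b=4  b=5  b=6  b=7
a=0:    L    W    L    W    W    W    W    L
Cells with no legal move (terminal, hence L): (0,0).
The remaining L cells, each justified by listing all of its moves:
(0,2): L (sole option (0,1)(W) is W)
(0,7): L (options (0,6)(W), (0,4)(W), (0,3)(W) are all W)
Every other cell has at least one move into one of the L cells above, so it is W.
Every move from (0,7) reaches a W position, so the mover loses.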